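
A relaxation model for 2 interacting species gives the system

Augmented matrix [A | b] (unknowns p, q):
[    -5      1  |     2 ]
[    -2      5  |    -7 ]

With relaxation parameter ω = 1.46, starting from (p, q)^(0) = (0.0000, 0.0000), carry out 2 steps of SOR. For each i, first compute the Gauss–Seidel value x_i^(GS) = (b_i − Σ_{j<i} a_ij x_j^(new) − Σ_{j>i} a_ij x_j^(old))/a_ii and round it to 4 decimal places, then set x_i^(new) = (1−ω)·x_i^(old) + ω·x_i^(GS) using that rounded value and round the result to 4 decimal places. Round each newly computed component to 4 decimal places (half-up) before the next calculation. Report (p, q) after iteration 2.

Iteration 1:
  p: GS value = (2 - (1)·0.0000) / (-5) = -0.4000;  p ← (1−ω)·0.0000 + ω·-0.4000 = -0.5840
  q: GS value = (-7 - (-2)·-0.5840) / (5) = -1.6336;  q ← (1−ω)·0.0000 + ω·-1.6336 = -2.3851
Iteration 2:
  p: GS value = (2 - (1)·-2.3851) / (-5) = -0.8770;  p ← (1−ω)·-0.5840 + ω·-0.8770 = -1.0118
  q: GS value = (-7 - (-2)·-1.0118) / (5) = -1.8047;  q ← (1−ω)·-2.3851 + ω·-1.8047 = -1.5377

(-1.0118, -1.5377)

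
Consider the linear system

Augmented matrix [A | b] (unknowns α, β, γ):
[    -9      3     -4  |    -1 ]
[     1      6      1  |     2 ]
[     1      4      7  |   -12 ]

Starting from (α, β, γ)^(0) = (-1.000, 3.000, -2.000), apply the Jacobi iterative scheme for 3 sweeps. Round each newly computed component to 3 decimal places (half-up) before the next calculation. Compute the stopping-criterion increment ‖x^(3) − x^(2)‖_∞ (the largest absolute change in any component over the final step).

0.455

Iteration 1:
  α = (-1 - (3)·3.000 - (-4)·-2.000) / (-9) = 2.000
  β = (2 - (1)·-1.000 - (1)·-2.000) / (6) = 0.833
  γ = (-12 - (1)·-1.000 - (4)·3.000) / (7) = -3.286
Iteration 2:
  α = (-1 - (3)·0.833 - (-4)·-3.286) / (-9) = 1.849
  β = (2 - (1)·2.000 - (1)·-3.286) / (6) = 0.548
  γ = (-12 - (1)·2.000 - (4)·0.833) / (7) = -2.476
Iteration 3:
  α = (-1 - (3)·0.548 - (-4)·-2.476) / (-9) = 1.394
  β = (2 - (1)·1.849 - (1)·-2.476) / (6) = 0.438
  γ = (-12 - (1)·1.849 - (4)·0.548) / (7) = -2.292
Change: (-0.455, -0.110, 0.184) → max |·| = 0.455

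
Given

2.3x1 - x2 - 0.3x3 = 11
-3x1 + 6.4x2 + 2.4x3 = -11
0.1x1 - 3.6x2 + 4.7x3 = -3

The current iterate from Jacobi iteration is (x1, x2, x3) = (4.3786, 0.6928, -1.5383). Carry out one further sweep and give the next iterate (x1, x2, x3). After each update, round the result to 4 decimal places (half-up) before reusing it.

One sweep:
  x1 = (11 - (-1)·0.6928 - (-0.3)·-1.5383) / (2.3) = 4.8832
  x2 = (-11 - (-3)·4.3786 - (2.4)·-1.5383) / (6.4) = 0.9106
  x3 = (-3 - (0.1)·4.3786 - (-3.6)·0.6928) / (4.7) = -0.2008

(4.8832, 0.9106, -0.2008)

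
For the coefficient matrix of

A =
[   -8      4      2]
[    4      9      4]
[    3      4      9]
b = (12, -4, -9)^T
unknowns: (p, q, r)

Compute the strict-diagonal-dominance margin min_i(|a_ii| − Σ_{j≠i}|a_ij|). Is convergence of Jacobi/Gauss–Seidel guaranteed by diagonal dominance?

row 1: |-8| − (4+2) = 2
row 2: |9| − (4+4) = 1
row 3: |9| − (3+4) = 2
minimum over rows = 1 → strictly diagonally dominant (convergence guaranteed)

1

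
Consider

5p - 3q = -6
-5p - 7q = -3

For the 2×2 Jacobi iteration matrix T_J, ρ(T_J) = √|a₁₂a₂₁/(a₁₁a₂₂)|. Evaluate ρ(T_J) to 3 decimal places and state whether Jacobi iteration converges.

a₁₂a₂₁/(a₁₁a₂₂) = (-3)·(-5) / ((5)·(-7)) = -0.428571
ρ = √|-0.428571| = √0.428571 = 0.655
ρ < 1, so Jacobi converges

0.655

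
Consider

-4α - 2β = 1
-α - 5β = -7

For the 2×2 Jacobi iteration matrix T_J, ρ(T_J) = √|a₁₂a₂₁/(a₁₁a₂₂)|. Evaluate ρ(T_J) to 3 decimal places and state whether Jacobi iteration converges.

0.316

a₁₂a₂₁/(a₁₁a₂₂) = (-2)·(-1) / ((-4)·(-5)) = 0.100000
ρ = √|0.100000| = √0.100000 = 0.316
ρ < 1, so Jacobi converges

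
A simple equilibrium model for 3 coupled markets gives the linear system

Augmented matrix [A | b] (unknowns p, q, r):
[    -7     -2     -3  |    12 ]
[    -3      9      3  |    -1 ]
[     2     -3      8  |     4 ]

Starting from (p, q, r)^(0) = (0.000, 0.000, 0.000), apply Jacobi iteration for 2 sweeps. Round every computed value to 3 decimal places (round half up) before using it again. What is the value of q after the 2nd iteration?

Iteration 1:
  p = (12 - (-2)·0.000 - (-3)·0.000) / (-7) = -1.714
  q = (-1 - (-3)·0.000 - (3)·0.000) / (9) = -0.111
  r = (4 - (2)·0.000 - (-3)·0.000) / (8) = 0.500
Iteration 2:
  p = (12 - (-2)·-0.111 - (-3)·0.500) / (-7) = -1.897
  q = (-1 - (-3)·-1.714 - (3)·0.500) / (9) = -0.849
  r = (4 - (2)·-1.714 - (-3)·-0.111) / (8) = 0.887

-0.849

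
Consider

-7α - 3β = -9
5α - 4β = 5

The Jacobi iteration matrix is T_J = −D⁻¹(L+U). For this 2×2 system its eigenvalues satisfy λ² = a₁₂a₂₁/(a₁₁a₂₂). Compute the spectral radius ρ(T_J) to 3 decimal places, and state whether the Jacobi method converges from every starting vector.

a₁₂a₂₁/(a₁₁a₂₂) = (-3)·(5) / ((-7)·(-4)) = -0.535714
ρ = √|-0.535714| = √0.535714 = 0.732
ρ < 1, so Jacobi converges

0.732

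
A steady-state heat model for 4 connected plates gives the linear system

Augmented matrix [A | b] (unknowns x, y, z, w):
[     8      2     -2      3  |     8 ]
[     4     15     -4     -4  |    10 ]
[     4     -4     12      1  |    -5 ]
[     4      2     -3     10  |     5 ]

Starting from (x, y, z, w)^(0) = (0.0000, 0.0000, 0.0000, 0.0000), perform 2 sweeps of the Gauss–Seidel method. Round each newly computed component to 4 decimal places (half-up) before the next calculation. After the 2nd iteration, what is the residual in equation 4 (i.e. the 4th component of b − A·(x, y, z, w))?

Iteration 1:
  x = (8 - (2)·0.0000 - (-2)·0.0000 - (3)·0.0000) / (8) = 1.0000
  y = (10 - (4)·1.0000 - (-4)·0.0000 - (-4)·0.0000) / (15) = 0.4000
  z = (-5 - (4)·1.0000 - (-4)·0.4000 - (1)·0.0000) / (12) = -0.6167
  w = (5 - (4)·1.0000 - (2)·0.4000 - (-3)·-0.6167) / (10) = -0.1650
Iteration 2:
  x = (8 - (2)·0.4000 - (-2)·-0.6167 - (3)·-0.1650) / (8) = 0.8077
  y = (10 - (4)·0.8077 - (-4)·-0.6167 - (-4)·-0.1650) / (15) = 0.2428
  z = (-5 - (4)·0.8077 - (-4)·0.2428 - (1)·-0.1650) / (12) = -0.5912
  w = (5 - (4)·0.8077 - (2)·0.2428 - (-3)·-0.5912) / (10) = -0.0490
Residual b − A·x = (0.0174, 0.5664, -0.1162, 0.0000)

0.0000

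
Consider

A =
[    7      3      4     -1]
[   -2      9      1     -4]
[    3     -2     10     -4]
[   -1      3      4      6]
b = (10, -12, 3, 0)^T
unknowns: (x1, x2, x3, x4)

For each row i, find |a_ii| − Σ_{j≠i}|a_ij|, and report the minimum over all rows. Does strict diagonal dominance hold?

-2

row 1: |7| − (3+4+1) = -1
row 2: |9| − (2+1+4) = 2
row 3: |10| − (3+2+4) = 1
row 4: |6| − (1+3+4) = -2
minimum over rows = -2 → not strictly diagonally dominant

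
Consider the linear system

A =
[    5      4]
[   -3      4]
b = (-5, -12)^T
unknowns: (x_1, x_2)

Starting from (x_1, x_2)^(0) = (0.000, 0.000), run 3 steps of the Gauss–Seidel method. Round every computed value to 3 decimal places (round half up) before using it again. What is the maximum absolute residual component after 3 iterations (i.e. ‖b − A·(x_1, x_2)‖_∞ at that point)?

Iteration 1:
  x_1 = (-5 - (4)·0.000) / (5) = -1.000
  x_2 = (-12 - (-3)·-1.000) / (4) = -3.750
Iteration 2:
  x_1 = (-5 - (4)·-3.750) / (5) = 2.000
  x_2 = (-12 - (-3)·2.000) / (4) = -1.500
Iteration 3:
  x_1 = (-5 - (4)·-1.500) / (5) = 0.200
  x_2 = (-12 - (-3)·0.200) / (4) = -2.850
Residual b − A·x = (5.400, 0.000); ∞-norm = 5.400

5.400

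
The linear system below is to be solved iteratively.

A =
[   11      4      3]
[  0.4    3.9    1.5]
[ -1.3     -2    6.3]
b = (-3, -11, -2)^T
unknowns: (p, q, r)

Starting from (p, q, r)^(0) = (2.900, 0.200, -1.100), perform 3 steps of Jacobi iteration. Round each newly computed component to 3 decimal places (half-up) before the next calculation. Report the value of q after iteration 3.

Iteration 1:
  p = (-3 - (4)·0.200 - (3)·-1.100) / (11) = -0.045
  q = (-11 - (0.4)·2.900 - (1.5)·-1.100) / (3.9) = -2.695
  r = (-2 - (-1.3)·2.900 - (-2)·0.200) / (6.3) = 0.344
Iteration 2:
  p = (-3 - (4)·-2.695 - (3)·0.344) / (11) = 0.613
  q = (-11 - (0.4)·-0.045 - (1.5)·0.344) / (3.9) = -2.948
  r = (-2 - (-1.3)·-0.045 - (-2)·-2.695) / (6.3) = -1.182
Iteration 3:
  p = (-3 - (4)·-2.948 - (3)·-1.182) / (11) = 1.122
  q = (-11 - (0.4)·0.613 - (1.5)·-1.182) / (3.9) = -2.429
  r = (-2 - (-1.3)·0.613 - (-2)·-2.948) / (6.3) = -1.127

-2.429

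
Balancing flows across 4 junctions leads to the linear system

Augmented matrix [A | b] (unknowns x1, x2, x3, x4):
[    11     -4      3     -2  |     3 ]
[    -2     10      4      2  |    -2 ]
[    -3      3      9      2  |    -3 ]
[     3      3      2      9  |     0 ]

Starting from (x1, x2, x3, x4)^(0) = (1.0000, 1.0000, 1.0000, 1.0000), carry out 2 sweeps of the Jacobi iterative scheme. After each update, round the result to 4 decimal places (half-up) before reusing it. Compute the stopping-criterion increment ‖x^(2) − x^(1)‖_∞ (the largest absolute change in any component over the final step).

Iteration 1:
  x1 = (3 - (-4)·1.0000 - (3)·1.0000 - (-2)·1.0000) / (11) = 0.5455
  x2 = (-2 - (-2)·1.0000 - (4)·1.0000 - (2)·1.0000) / (10) = -0.6000
  x3 = (-3 - (-3)·1.0000 - (3)·1.0000 - (2)·1.0000) / (9) = -0.5556
  x4 = (0 - (3)·1.0000 - (3)·1.0000 - (2)·1.0000) / (9) = -0.8889
Iteration 2:
  x1 = (3 - (-4)·-0.6000 - (3)·-0.5556 - (-2)·-0.8889) / (11) = 0.0445
  x2 = (-2 - (-2)·0.5455 - (4)·-0.5556 - (2)·-0.8889) / (10) = 0.3091
  x3 = (-3 - (-3)·0.5455 - (3)·-0.6000 - (2)·-0.8889) / (9) = 0.2460
  x4 = (0 - (3)·0.5455 - (3)·-0.6000 - (2)·-0.5556) / (9) = 0.1416
Change: (-0.5010, 0.9091, 0.8016, 1.0305) → max |·| = 1.0305

1.0305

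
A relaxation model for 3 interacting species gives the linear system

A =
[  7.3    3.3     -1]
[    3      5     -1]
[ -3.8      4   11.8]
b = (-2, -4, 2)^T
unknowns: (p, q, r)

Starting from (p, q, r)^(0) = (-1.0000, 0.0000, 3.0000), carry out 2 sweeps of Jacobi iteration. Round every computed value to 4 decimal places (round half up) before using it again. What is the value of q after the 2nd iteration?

Iteration 1:
  p = (-2 - (3.3)·0.0000 - (-1)·3.0000) / (7.3) = 0.1370
  q = (-4 - (3)·-1.0000 - (-1)·3.0000) / (5) = 0.4000
  r = (2 - (-3.8)·-1.0000 - (4)·0.0000) / (11.8) = -0.1525
Iteration 2:
  p = (-2 - (3.3)·0.4000 - (-1)·-0.1525) / (7.3) = -0.4757
  q = (-4 - (3)·0.1370 - (-1)·-0.1525) / (5) = -0.9127
  r = (2 - (-3.8)·0.1370 - (4)·0.4000) / (11.8) = 0.0780

-0.9127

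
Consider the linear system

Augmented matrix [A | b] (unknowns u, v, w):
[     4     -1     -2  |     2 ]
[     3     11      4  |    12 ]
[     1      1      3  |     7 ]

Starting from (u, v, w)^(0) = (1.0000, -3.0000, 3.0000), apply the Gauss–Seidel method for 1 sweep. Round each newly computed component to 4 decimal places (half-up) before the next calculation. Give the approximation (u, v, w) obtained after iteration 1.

(1.2500, -0.3409, 2.0303)

Iteration 1:
  u = (2 - (-1)·-3.0000 - (-2)·3.0000) / (4) = 1.2500
  v = (12 - (3)·1.2500 - (4)·3.0000) / (11) = -0.3409
  w = (7 - (1)·1.2500 - (1)·-0.3409) / (3) = 2.0303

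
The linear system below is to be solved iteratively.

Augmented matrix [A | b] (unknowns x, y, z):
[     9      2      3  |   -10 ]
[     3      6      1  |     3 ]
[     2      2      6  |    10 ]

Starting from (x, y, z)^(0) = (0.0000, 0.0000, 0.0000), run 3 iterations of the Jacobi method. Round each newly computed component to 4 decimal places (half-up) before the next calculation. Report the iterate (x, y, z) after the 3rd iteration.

Iteration 1:
  x = (-10 - (2)·0.0000 - (3)·0.0000) / (9) = -1.1111
  y = (3 - (3)·0.0000 - (1)·0.0000) / (6) = 0.5000
  z = (10 - (2)·0.0000 - (2)·0.0000) / (6) = 1.6667
Iteration 2:
  x = (-10 - (2)·0.5000 - (3)·1.6667) / (9) = -1.7778
  y = (3 - (3)·-1.1111 - (1)·1.6667) / (6) = 0.7778
  z = (10 - (2)·-1.1111 - (2)·0.5000) / (6) = 1.8704
Iteration 3:
  x = (-10 - (2)·0.7778 - (3)·1.8704) / (9) = -1.9074
  y = (3 - (3)·-1.7778 - (1)·1.8704) / (6) = 1.0772
  z = (10 - (2)·-1.7778 - (2)·0.7778) / (6) = 2.0000

(-1.9074, 1.0772, 2.0000)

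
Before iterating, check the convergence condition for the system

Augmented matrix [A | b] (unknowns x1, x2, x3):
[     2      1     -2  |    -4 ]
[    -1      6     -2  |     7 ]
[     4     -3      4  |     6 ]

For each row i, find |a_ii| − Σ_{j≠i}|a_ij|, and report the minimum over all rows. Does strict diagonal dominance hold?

-3

row 1: |2| − (1+2) = -1
row 2: |6| − (1+2) = 3
row 3: |4| − (4+3) = -3
minimum over rows = -3 → not strictly diagonally dominant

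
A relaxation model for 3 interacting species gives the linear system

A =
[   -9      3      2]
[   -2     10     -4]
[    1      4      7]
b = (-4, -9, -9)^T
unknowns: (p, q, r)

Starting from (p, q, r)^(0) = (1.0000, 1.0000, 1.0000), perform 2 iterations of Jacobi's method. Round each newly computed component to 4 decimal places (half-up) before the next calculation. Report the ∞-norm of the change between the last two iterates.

Iteration 1:
  p = (-4 - (3)·1.0000 - (2)·1.0000) / (-9) = 1.0000
  q = (-9 - (-2)·1.0000 - (-4)·1.0000) / (10) = -0.3000
  r = (-9 - (1)·1.0000 - (4)·1.0000) / (7) = -2.0000
Iteration 2:
  p = (-4 - (3)·-0.3000 - (2)·-2.0000) / (-9) = -0.1000
  q = (-9 - (-2)·1.0000 - (-4)·-2.0000) / (10) = -1.5000
  r = (-9 - (1)·1.0000 - (4)·-0.3000) / (7) = -1.2571
Change: (-1.1000, -1.2000, 0.7429) → max |·| = 1.2000

1.2000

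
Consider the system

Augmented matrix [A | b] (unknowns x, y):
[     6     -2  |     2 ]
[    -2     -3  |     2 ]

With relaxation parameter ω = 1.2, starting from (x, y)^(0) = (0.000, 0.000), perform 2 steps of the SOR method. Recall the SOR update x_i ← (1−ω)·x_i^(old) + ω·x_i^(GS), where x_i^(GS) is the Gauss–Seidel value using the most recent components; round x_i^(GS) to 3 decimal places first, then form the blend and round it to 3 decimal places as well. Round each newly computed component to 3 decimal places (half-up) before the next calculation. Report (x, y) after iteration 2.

(-0.128, -0.473)

Iteration 1:
  x: GS value = (2 - (-2)·0.000) / (6) = 0.333;  x ← (1−ω)·0.000 + ω·0.333 = 0.400
  y: GS value = (2 - (-2)·0.400) / (-3) = -0.933;  y ← (1−ω)·0.000 + ω·-0.933 = -1.120
Iteration 2:
  x: GS value = (2 - (-2)·-1.120) / (6) = -0.040;  x ← (1−ω)·0.400 + ω·-0.040 = -0.128
  y: GS value = (2 - (-2)·-0.128) / (-3) = -0.581;  y ← (1−ω)·-1.120 + ω·-0.581 = -0.473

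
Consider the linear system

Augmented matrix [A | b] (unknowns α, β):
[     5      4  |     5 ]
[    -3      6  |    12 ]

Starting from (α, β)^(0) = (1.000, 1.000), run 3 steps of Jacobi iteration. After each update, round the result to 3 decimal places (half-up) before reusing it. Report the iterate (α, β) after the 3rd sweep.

Iteration 1:
  α = (5 - (4)·1.000) / (5) = 0.200
  β = (12 - (-3)·1.000) / (6) = 2.500
Iteration 2:
  α = (5 - (4)·2.500) / (5) = -1.000
  β = (12 - (-3)·0.200) / (6) = 2.100
Iteration 3:
  α = (5 - (4)·2.100) / (5) = -0.680
  β = (12 - (-3)·-1.000) / (6) = 1.500

(-0.680, 1.500)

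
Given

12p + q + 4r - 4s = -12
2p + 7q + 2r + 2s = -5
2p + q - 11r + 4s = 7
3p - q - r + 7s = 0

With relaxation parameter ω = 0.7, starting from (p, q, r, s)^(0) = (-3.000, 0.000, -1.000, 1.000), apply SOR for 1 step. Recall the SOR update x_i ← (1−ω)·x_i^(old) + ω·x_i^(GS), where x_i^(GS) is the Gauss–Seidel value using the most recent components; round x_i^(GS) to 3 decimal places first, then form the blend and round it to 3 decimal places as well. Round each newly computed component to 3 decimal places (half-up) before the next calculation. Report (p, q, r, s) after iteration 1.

(-1.133, -0.274, -0.653, 0.547)

Iteration 1:
  p: GS value = (-12 - (1)·0.000 - (4)·-1.000 - (-4)·1.000) / (12) = -0.333;  p ← (1−ω)·-3.000 + ω·-0.333 = -1.133
  q: GS value = (-5 - (2)·-1.133 - (2)·-1.000 - (2)·1.000) / (7) = -0.391;  q ← (1−ω)·0.000 + ω·-0.391 = -0.274
  r: GS value = (7 - (2)·-1.133 - (1)·-0.274 - (4)·1.000) / (-11) = -0.504;  r ← (1−ω)·-1.000 + ω·-0.504 = -0.653
  s: GS value = (0 - (3)·-1.133 - (-1)·-0.274 - (-1)·-0.653) / (7) = 0.353;  s ← (1−ω)·1.000 + ω·0.353 = 0.547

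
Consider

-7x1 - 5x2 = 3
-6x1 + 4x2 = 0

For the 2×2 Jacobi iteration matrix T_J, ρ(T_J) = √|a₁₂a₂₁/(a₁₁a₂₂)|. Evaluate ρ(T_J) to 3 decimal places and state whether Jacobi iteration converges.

1.035

a₁₂a₂₁/(a₁₁a₂₂) = (-5)·(-6) / ((-7)·(4)) = -1.071429
ρ = √|-1.071429| = √1.071429 = 1.035
ρ > 1, so Jacobi diverges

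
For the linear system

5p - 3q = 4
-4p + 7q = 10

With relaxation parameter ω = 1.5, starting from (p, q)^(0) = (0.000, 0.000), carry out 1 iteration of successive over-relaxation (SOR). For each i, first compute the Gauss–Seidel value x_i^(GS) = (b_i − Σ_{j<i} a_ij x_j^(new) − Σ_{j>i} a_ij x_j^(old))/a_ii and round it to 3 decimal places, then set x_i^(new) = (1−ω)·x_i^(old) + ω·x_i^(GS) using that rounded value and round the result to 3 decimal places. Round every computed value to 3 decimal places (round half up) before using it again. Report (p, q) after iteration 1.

Iteration 1:
  p: GS value = (4 - (-3)·0.000) / (5) = 0.800;  p ← (1−ω)·0.000 + ω·0.800 = 1.200
  q: GS value = (10 - (-4)·1.200) / (7) = 2.114;  q ← (1−ω)·0.000 + ω·2.114 = 3.171

(1.200, 3.171)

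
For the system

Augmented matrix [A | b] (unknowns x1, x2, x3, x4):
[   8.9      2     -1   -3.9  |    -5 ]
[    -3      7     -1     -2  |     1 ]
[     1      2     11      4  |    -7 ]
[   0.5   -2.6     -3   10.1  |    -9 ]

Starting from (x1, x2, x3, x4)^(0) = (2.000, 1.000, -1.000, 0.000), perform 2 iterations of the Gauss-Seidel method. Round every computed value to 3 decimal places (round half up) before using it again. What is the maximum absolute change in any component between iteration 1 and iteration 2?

0.458

Iteration 1:
  x1 = (-5 - (2)·1.000 - (-1)·-1.000 - (-3.9)·0.000) / (8.9) = -0.899
  x2 = (1 - (-3)·-0.899 - (-1)·-1.000 - (-2)·0.000) / (7) = -0.385
  x3 = (-7 - (1)·-0.899 - (2)·-0.385 - (4)·0.000) / (11) = -0.485
  x4 = (-9 - (0.5)·-0.899 - (-2.6)·-0.385 - (-3)·-0.485) / (10.1) = -1.090
Iteration 2:
  x1 = (-5 - (2)·-0.385 - (-1)·-0.485 - (-3.9)·-1.090) / (8.9) = -1.007
  x2 = (1 - (-3)·-1.007 - (-1)·-0.485 - (-2)·-1.090) / (7) = -0.669
  x3 = (-7 - (1)·-1.007 - (2)·-0.669 - (4)·-1.090) / (11) = -0.027
  x4 = (-9 - (0.5)·-1.007 - (-2.6)·-0.669 - (-3)·-0.027) / (10.1) = -1.021
Change: (-0.108, -0.284, 0.458, 0.069) → max |·| = 0.458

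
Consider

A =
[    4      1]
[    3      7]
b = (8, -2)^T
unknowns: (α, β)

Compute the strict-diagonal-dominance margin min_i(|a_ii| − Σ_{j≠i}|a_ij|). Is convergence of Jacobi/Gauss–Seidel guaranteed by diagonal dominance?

3

row 1: |4| − (1) = 3
row 2: |7| − (3) = 4
minimum over rows = 3 → strictly diagonally dominant (convergence guaranteed)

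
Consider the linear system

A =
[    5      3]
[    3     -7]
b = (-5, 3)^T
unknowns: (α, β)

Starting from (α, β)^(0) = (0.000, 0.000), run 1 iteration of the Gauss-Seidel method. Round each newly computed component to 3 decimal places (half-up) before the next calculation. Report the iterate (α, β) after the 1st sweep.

(-1.000, -0.857)

Iteration 1:
  α = (-5 - (3)·0.000) / (5) = -1.000
  β = (3 - (3)·-1.000) / (-7) = -0.857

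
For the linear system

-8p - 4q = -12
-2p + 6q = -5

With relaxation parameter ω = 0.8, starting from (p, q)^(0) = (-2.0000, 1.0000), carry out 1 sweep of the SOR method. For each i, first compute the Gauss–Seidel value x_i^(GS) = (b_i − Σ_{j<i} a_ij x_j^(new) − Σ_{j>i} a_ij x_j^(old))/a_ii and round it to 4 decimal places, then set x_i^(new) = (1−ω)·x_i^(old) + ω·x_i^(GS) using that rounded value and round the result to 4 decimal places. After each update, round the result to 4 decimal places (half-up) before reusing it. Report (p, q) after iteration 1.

(0.4000, -0.3600)

Iteration 1:
  p: GS value = (-12 - (-4)·1.0000) / (-8) = 1.0000;  p ← (1−ω)·-2.0000 + ω·1.0000 = 0.4000
  q: GS value = (-5 - (-2)·0.4000) / (6) = -0.7000;  q ← (1−ω)·1.0000 + ω·-0.7000 = -0.3600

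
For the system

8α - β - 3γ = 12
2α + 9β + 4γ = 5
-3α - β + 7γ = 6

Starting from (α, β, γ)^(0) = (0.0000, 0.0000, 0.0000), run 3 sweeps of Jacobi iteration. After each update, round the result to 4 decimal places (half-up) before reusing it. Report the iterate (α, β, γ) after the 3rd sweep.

(2.0724, -0.5666, 1.6449)

Iteration 1:
  α = (12 - (-1)·0.0000 - (-3)·0.0000) / (8) = 1.5000
  β = (5 - (2)·0.0000 - (4)·0.0000) / (9) = 0.5556
  γ = (6 - (-3)·0.0000 - (-1)·0.0000) / (7) = 0.8571
Iteration 2:
  α = (12 - (-1)·0.5556 - (-3)·0.8571) / (8) = 1.8909
  β = (5 - (2)·1.5000 - (4)·0.8571) / (9) = -0.1587
  γ = (6 - (-3)·1.5000 - (-1)·0.5556) / (7) = 1.5794
Iteration 3:
  α = (12 - (-1)·-0.1587 - (-3)·1.5794) / (8) = 2.0724
  β = (5 - (2)·1.8909 - (4)·1.5794) / (9) = -0.5666
  γ = (6 - (-3)·1.8909 - (-1)·-0.1587) / (7) = 1.6449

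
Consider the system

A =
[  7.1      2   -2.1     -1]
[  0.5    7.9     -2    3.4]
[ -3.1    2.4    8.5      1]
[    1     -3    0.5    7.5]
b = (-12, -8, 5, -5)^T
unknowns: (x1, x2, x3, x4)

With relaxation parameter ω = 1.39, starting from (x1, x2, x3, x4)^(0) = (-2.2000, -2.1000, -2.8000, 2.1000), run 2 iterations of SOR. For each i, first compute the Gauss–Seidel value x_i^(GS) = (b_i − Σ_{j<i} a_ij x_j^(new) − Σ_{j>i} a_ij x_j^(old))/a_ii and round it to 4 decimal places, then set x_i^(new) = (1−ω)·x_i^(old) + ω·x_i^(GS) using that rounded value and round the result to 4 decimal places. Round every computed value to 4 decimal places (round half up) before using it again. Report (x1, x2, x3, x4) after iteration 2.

Iteration 1:
  x1: GS value = (-12 - (2)·-2.1000 - (-2.1)·-2.8000 - (-1)·2.1000) / (7.1) = -1.6310;  x1 ← (1−ω)·-2.2000 + ω·-1.6310 = -1.4091
  x2: GS value = (-8 - (0.5)·-1.4091 - (-2)·-2.8000 - (3.4)·2.1000) / (7.9) = -2.5361;  x2 ← (1−ω)·-2.1000 + ω·-2.5361 = -2.7062
  x3: GS value = (5 - (-3.1)·-1.4091 - (2.4)·-2.7062 - (1)·2.1000) / (8.5) = 0.5914;  x3 ← (1−ω)·-2.8000 + ω·0.5914 = 1.9140
  x4: GS value = (-5 - (1)·-1.4091 - (-3)·-2.7062 - (0.5)·1.9140) / (7.5) = -1.6889;  x4 ← (1−ω)·2.1000 + ω·-1.6889 = -3.1666
Iteration 2:
  x1: GS value = (-12 - (2)·-2.7062 - (-2.1)·1.9140 - (-1)·-3.1666) / (7.1) = -0.8077;  x1 ← (1−ω)·-1.4091 + ω·-0.8077 = -0.5732
  x2: GS value = (-8 - (0.5)·-0.5732 - (-2)·1.9140 - (3.4)·-3.1666) / (7.9) = 0.8710;  x2 ← (1−ω)·-2.7062 + ω·0.8710 = 2.2661
  x3: GS value = (5 - (-3.1)·-0.5732 - (2.4)·2.2661 - (1)·-3.1666) / (8.5) = 0.1119;  x3 ← (1−ω)·1.9140 + ω·0.1119 = -0.5909
  x4: GS value = (-5 - (1)·-0.5732 - (-3)·2.2661 - (0.5)·-0.5909) / (7.5) = 0.3556;  x4 ← (1−ω)·-3.1666 + ω·0.3556 = 1.7293

(-0.5732, 2.2661, -0.5909, 1.7293)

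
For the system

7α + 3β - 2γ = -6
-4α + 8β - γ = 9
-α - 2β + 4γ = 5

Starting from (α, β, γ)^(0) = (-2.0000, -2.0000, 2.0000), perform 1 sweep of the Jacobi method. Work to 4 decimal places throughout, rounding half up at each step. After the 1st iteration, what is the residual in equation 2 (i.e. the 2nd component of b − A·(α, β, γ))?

Iteration 1:
  α = (-6 - (3)·-2.0000 - (-2)·2.0000) / (7) = 0.5714
  β = (9 - (-4)·-2.0000 - (-1)·2.0000) / (8) = 0.3750
  γ = (5 - (-1)·-2.0000 - (-2)·-2.0000) / (4) = -0.2500
Residual b − A·x = (-11.6248, 8.0356, 7.3214)

8.0356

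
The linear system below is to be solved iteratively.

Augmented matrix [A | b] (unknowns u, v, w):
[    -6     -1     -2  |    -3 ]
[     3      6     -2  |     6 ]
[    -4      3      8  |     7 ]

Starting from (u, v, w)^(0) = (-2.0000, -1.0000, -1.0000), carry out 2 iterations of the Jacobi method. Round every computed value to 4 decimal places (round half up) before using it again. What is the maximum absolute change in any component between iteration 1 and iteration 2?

1.0834

Iteration 1:
  u = (-3 - (-1)·-1.0000 - (-2)·-1.0000) / (-6) = 1.0000
  v = (6 - (3)·-2.0000 - (-2)·-1.0000) / (6) = 1.6667
  w = (7 - (-4)·-2.0000 - (3)·-1.0000) / (8) = 0.2500
Iteration 2:
  u = (-3 - (-1)·1.6667 - (-2)·0.2500) / (-6) = 0.1389
  v = (6 - (3)·1.0000 - (-2)·0.2500) / (6) = 0.5833
  w = (7 - (-4)·1.0000 - (3)·1.6667) / (8) = 0.7500
Change: (-0.8611, -1.0834, 0.5000) → max |·| = 1.0834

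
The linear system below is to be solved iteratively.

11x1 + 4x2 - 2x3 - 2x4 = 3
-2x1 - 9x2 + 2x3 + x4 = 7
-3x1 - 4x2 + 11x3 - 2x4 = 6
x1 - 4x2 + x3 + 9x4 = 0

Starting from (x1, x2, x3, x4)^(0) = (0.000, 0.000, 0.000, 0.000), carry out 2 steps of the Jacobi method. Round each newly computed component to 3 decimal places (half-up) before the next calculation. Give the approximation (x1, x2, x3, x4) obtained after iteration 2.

(0.655, -0.717, 0.337, -0.437)

Iteration 1:
  x1 = (3 - (4)·0.000 - (-2)·0.000 - (-2)·0.000) / (11) = 0.273
  x2 = (7 - (-2)·0.000 - (2)·0.000 - (1)·0.000) / (-9) = -0.778
  x3 = (6 - (-3)·0.000 - (-4)·0.000 - (-2)·0.000) / (11) = 0.545
  x4 = (0 - (1)·0.000 - (-4)·0.000 - (1)·0.000) / (9) = 0.000
Iteration 2:
  x1 = (3 - (4)·-0.778 - (-2)·0.545 - (-2)·0.000) / (11) = 0.655
  x2 = (7 - (-2)·0.273 - (2)·0.545 - (1)·0.000) / (-9) = -0.717
  x3 = (6 - (-3)·0.273 - (-4)·-0.778 - (-2)·0.000) / (11) = 0.337
  x4 = (0 - (1)·0.273 - (-4)·-0.778 - (1)·0.545) / (9) = -0.437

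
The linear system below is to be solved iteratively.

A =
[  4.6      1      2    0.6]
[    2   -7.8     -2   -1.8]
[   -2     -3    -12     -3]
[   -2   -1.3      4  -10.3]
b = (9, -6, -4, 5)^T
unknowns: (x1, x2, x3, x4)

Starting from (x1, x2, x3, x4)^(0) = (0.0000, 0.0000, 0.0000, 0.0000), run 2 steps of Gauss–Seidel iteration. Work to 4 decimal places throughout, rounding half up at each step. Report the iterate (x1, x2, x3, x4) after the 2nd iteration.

(1.9648, 1.6172, -0.1119, -1.1145)

Iteration 1:
  x1 = (9 - (1)·0.0000 - (2)·0.0000 - (0.6)·0.0000) / (4.6) = 1.9565
  x2 = (-6 - (2)·1.9565 - (-2)·0.0000 - (-1.8)·0.0000) / (-7.8) = 1.2709
  x3 = (-4 - (-2)·1.9565 - (-3)·1.2709 - (-3)·0.0000) / (-12) = -0.3105
  x4 = (5 - (-2)·1.9565 - (-1.3)·1.2709 - (4)·-0.3105) / (-10.3) = -1.1463
Iteration 2:
  x1 = (9 - (1)·1.2709 - (2)·-0.3105 - (0.6)·-1.1463) / (4.6) = 1.9648
  x2 = (-6 - (2)·1.9648 - (-2)·-0.3105 - (-1.8)·-1.1463) / (-7.8) = 1.6172
  x3 = (-4 - (-2)·1.9648 - (-3)·1.6172 - (-3)·-1.1463) / (-12) = -0.1119
  x4 = (5 - (-2)·1.9648 - (-1.3)·1.6172 - (4)·-0.1119) / (-10.3) = -1.1145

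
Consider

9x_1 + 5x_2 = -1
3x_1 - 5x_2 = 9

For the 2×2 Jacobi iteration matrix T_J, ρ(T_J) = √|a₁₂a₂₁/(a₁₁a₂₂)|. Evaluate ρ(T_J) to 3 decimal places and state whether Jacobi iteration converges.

0.577

a₁₂a₂₁/(a₁₁a₂₂) = (5)·(3) / ((9)·(-5)) = -0.333333
ρ = √|-0.333333| = √0.333333 = 0.577
ρ < 1, so Jacobi converges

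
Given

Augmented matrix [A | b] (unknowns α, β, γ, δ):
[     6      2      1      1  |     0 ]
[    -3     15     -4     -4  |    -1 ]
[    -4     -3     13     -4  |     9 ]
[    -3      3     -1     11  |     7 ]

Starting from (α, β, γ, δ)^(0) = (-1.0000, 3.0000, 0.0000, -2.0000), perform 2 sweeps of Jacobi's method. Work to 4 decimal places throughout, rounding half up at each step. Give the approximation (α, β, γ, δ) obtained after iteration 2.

(0.2655, -0.1981, 0.1627, 0.7147)

Iteration 1:
  α = (0 - (2)·3.0000 - (1)·0.0000 - (1)·-2.0000) / (6) = -0.6667
  β = (-1 - (-3)·-1.0000 - (-4)·0.0000 - (-4)·-2.0000) / (15) = -0.8000
  γ = (9 - (-4)·-1.0000 - (-3)·3.0000 - (-4)·-2.0000) / (13) = 0.4615
  δ = (7 - (-3)·-1.0000 - (3)·3.0000 - (-1)·0.0000) / (11) = -0.4545
Iteration 2:
  α = (0 - (2)·-0.8000 - (1)·0.4615 - (1)·-0.4545) / (6) = 0.2655
  β = (-1 - (-3)·-0.6667 - (-4)·0.4615 - (-4)·-0.4545) / (15) = -0.1981
  γ = (9 - (-4)·-0.6667 - (-3)·-0.8000 - (-4)·-0.4545) / (13) = 0.1627
  δ = (7 - (-3)·-0.6667 - (3)·-0.8000 - (-1)·0.4615) / (11) = 0.7147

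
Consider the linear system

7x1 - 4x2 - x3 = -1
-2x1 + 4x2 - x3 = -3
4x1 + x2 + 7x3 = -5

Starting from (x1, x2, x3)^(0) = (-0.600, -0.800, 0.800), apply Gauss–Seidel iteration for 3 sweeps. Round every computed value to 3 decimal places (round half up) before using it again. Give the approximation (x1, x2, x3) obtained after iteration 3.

(-0.827, -1.209, -0.069)

Iteration 1:
  x1 = (-1 - (-4)·-0.800 - (-1)·0.800) / (7) = -0.486
  x2 = (-3 - (-2)·-0.486 - (-1)·0.800) / (4) = -0.793
  x3 = (-5 - (4)·-0.486 - (1)·-0.793) / (7) = -0.323
Iteration 2:
  x1 = (-1 - (-4)·-0.793 - (-1)·-0.323) / (7) = -0.642
  x2 = (-3 - (-2)·-0.642 - (-1)·-0.323) / (4) = -1.152
  x3 = (-5 - (4)·-0.642 - (1)·-1.152) / (7) = -0.183
Iteration 3:
  x1 = (-1 - (-4)·-1.152 - (-1)·-0.183) / (7) = -0.827
  x2 = (-3 - (-2)·-0.827 - (-1)·-0.183) / (4) = -1.209
  x3 = (-5 - (4)·-0.827 - (1)·-1.209) / (7) = -0.069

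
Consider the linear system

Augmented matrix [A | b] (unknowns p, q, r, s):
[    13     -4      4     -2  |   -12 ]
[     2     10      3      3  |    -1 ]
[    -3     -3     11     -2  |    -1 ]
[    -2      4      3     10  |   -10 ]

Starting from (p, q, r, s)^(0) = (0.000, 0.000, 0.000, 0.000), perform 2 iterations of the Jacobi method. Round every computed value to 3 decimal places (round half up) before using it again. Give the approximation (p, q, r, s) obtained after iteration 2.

(-1.080, 0.412, -0.552, -1.117)

Iteration 1:
  p = (-12 - (-4)·0.000 - (4)·0.000 - (-2)·0.000) / (13) = -0.923
  q = (-1 - (2)·0.000 - (3)·0.000 - (3)·0.000) / (10) = -0.100
  r = (-1 - (-3)·0.000 - (-3)·0.000 - (-2)·0.000) / (11) = -0.091
  s = (-10 - (-2)·0.000 - (4)·0.000 - (3)·0.000) / (10) = -1.000
Iteration 2:
  p = (-12 - (-4)·-0.100 - (4)·-0.091 - (-2)·-1.000) / (13) = -1.080
  q = (-1 - (2)·-0.923 - (3)·-0.091 - (3)·-1.000) / (10) = 0.412
  r = (-1 - (-3)·-0.923 - (-3)·-0.100 - (-2)·-1.000) / (11) = -0.552
  s = (-10 - (-2)·-0.923 - (4)·-0.100 - (3)·-0.091) / (10) = -1.117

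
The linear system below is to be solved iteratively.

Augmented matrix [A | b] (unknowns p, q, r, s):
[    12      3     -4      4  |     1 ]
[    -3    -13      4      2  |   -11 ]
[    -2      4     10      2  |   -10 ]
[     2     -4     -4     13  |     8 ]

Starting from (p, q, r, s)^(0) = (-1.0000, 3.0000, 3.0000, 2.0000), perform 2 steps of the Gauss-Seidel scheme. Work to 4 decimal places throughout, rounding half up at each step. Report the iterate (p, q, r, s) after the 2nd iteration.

Iteration 1:
  p = (1 - (3)·3.0000 - (-4)·3.0000 - (4)·2.0000) / (12) = -0.3333
  q = (-11 - (-3)·-0.3333 - (4)·3.0000 - (2)·2.0000) / (-13) = 2.1538
  r = (-10 - (-2)·-0.3333 - (4)·2.1538 - (2)·2.0000) / (10) = -2.3282
  s = (8 - (2)·-0.3333 - (-4)·2.1538 - (-4)·-2.3282) / (13) = 0.6130
Iteration 2:
  p = (1 - (3)·2.1538 - (-4)·-2.3282 - (4)·0.6130) / (12) = -1.4355
  q = (-11 - (-3)·-1.4355 - (4)·-2.3282 - (2)·0.6130) / (-13) = 0.5554
  r = (-10 - (-2)·-1.4355 - (4)·0.5554 - (2)·0.6130) / (10) = -1.6319
  s = (8 - (2)·-1.4355 - (-4)·0.5554 - (-4)·-1.6319) / (13) = 0.5050

(-1.4355, 0.5554, -1.6319, 0.5050)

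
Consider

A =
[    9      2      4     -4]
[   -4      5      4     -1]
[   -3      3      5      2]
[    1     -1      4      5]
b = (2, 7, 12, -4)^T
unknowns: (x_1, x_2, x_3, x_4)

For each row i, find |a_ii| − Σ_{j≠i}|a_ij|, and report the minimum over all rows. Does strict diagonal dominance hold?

-4

row 1: |9| − (2+4+4) = -1
row 2: |5| − (4+4+1) = -4
row 3: |5| − (3+3+2) = -3
row 4: |5| − (1+1+4) = -1
minimum over rows = -4 → not strictly diagonally dominant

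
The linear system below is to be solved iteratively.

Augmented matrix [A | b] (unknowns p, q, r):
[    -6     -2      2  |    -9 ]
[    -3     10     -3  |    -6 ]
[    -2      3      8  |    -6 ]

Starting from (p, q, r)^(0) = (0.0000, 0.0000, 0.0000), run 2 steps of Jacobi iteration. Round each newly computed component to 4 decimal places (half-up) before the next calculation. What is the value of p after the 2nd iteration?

Iteration 1:
  p = (-9 - (-2)·0.0000 - (2)·0.0000) / (-6) = 1.5000
  q = (-6 - (-3)·0.0000 - (-3)·0.0000) / (10) = -0.6000
  r = (-6 - (-2)·0.0000 - (3)·0.0000) / (8) = -0.7500
Iteration 2:
  p = (-9 - (-2)·-0.6000 - (2)·-0.7500) / (-6) = 1.4500
  q = (-6 - (-3)·1.5000 - (-3)·-0.7500) / (10) = -0.3750
  r = (-6 - (-2)·1.5000 - (3)·-0.6000) / (8) = -0.1500

1.4500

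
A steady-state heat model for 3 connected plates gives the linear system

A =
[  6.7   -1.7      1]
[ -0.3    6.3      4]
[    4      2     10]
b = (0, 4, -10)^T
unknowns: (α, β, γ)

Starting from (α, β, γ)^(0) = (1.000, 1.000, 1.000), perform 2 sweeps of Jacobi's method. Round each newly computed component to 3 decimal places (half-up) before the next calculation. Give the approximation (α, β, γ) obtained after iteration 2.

Iteration 1:
  α = (0 - (-1.7)·1.000 - (1)·1.000) / (6.7) = 0.104
  β = (4 - (-0.3)·1.000 - (4)·1.000) / (6.3) = 0.048
  γ = (-10 - (4)·1.000 - (2)·1.000) / (10) = -1.600
Iteration 2:
  α = (0 - (-1.7)·0.048 - (1)·-1.600) / (6.7) = 0.251
  β = (4 - (-0.3)·0.104 - (4)·-1.600) / (6.3) = 1.656
  γ = (-10 - (4)·0.104 - (2)·0.048) / (10) = -1.051

(0.251, 1.656, -1.051)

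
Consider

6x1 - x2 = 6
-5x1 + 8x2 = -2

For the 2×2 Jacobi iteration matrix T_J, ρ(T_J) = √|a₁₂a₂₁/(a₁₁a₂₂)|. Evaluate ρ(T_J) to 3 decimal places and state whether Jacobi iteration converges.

a₁₂a₂₁/(a₁₁a₂₂) = (-1)·(-5) / ((6)·(8)) = 0.104167
ρ = √|0.104167| = √0.104167 = 0.323
ρ < 1, so Jacobi converges

0.323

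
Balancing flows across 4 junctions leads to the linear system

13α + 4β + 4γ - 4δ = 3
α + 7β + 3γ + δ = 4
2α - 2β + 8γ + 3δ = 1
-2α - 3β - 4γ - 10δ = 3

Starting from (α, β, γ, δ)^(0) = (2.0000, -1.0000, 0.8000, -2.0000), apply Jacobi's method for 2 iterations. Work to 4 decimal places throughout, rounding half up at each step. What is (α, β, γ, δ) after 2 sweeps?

Iteration 1:
  α = (3 - (4)·-1.0000 - (4)·0.8000 - (-4)·-2.0000) / (13) = -0.3231
  β = (4 - (1)·2.0000 - (3)·0.8000 - (1)·-2.0000) / (7) = 0.2286
  γ = (1 - (2)·2.0000 - (-2)·-1.0000 - (3)·-2.0000) / (8) = 0.1250
  δ = (3 - (-2)·2.0000 - (-3)·-1.0000 - (-4)·0.8000) / (-10) = -0.7200
Iteration 2:
  α = (3 - (4)·0.2286 - (4)·0.1250 - (-4)·-0.7200) / (13) = -0.0996
  β = (4 - (1)·-0.3231 - (3)·0.1250 - (1)·-0.7200) / (7) = 0.6669
  γ = (1 - (2)·-0.3231 - (-2)·0.2286 - (3)·-0.7200) / (8) = 0.5329
  δ = (3 - (-2)·-0.3231 - (-3)·0.2286 - (-4)·0.1250) / (-10) = -0.3540

(-0.0996, 0.6669, 0.5329, -0.3540)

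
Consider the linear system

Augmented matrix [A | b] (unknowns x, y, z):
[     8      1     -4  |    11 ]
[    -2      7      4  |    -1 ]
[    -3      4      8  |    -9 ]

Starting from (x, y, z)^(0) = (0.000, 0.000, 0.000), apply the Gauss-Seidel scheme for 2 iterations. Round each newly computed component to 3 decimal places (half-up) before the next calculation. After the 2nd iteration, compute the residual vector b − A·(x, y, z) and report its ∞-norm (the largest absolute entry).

Iteration 1:
  x = (11 - (1)·0.000 - (-4)·0.000) / (8) = 1.375
  y = (-1 - (-2)·1.375 - (4)·0.000) / (7) = 0.250
  z = (-9 - (-3)·1.375 - (4)·0.250) / (8) = -0.734
Iteration 2:
  x = (11 - (1)·0.250 - (-4)·-0.734) / (8) = 0.977
  y = (-1 - (-2)·0.977 - (4)·-0.734) / (7) = 0.556
  z = (-9 - (-3)·0.977 - (4)·0.556) / (8) = -1.037
Residual b − A·x = (-1.520, 1.210, 0.003); ∞-norm = 1.520

1.520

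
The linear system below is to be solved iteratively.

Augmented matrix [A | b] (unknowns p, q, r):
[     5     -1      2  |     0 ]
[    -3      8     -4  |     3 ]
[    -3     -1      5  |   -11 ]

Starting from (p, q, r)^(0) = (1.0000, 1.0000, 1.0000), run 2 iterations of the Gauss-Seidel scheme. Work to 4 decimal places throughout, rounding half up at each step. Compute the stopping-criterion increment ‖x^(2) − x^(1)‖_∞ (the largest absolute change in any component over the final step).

Iteration 1:
  p = (0 - (-1)·1.0000 - (2)·1.0000) / (5) = -0.2000
  q = (3 - (-3)·-0.2000 - (-4)·1.0000) / (8) = 0.8000
  r = (-11 - (-3)·-0.2000 - (-1)·0.8000) / (5) = -2.1600
Iteration 2:
  p = (0 - (-1)·0.8000 - (2)·-2.1600) / (5) = 1.0240
  q = (3 - (-3)·1.0240 - (-4)·-2.1600) / (8) = -0.3210
  r = (-11 - (-3)·1.0240 - (-1)·-0.3210) / (5) = -1.6498
Change: (1.2240, -1.1210, 0.5102) → max |·| = 1.2240

1.2240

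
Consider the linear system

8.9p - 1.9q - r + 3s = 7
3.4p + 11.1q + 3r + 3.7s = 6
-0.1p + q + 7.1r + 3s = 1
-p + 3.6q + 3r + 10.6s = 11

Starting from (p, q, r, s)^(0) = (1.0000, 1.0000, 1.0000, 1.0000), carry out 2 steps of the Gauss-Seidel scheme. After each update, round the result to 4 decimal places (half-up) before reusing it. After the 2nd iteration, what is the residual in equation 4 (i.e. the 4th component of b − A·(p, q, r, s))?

Iteration 1:
  p = (7 - (-1.9)·1.0000 - (-1)·1.0000 - (3)·1.0000) / (8.9) = 0.7753
  q = (6 - (3.4)·0.7753 - (3)·1.0000 - (3.7)·1.0000) / (11.1) = -0.3005
  r = (1 - (-0.1)·0.7753 - (1)·-0.3005 - (3)·1.0000) / (7.1) = -0.2284
  s = (11 - (-1)·0.7753 - (3.6)·-0.3005 - (3)·-0.2284) / (10.6) = 1.2776
Iteration 2:
  p = (7 - (-1.9)·-0.3005 - (-1)·-0.2284 - (3)·1.2776) / (8.9) = 0.2661
  q = (6 - (3.4)·0.2661 - (3)·-0.2284 - (3.7)·1.2776) / (11.1) = 0.0949
  r = (1 - (-0.1)·0.2661 - (1)·0.0949 - (3)·1.2776) / (7.1) = -0.4086
  s = (11 - (-1)·0.2661 - (3.6)·0.0949 - (3)·-0.4086) / (10.6) = 1.1463
Residual b − A·x = (0.9645, 1.0264, 0.3939, -0.0005)

-0.0005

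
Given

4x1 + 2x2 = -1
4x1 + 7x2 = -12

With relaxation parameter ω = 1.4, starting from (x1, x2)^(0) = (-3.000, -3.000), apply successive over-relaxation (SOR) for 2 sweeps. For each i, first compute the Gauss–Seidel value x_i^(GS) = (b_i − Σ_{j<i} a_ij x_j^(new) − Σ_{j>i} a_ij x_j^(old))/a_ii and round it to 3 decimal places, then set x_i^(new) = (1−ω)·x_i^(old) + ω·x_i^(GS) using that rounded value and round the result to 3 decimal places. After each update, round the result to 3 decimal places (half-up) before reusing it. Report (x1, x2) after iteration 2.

(0.962, -1.746)

Iteration 1:
  x1: GS value = (-1 - (2)·-3.000) / (4) = 1.250;  x1 ← (1−ω)·-3.000 + ω·1.250 = 2.950
  x2: GS value = (-12 - (4)·2.950) / (7) = -3.400;  x2 ← (1−ω)·-3.000 + ω·-3.400 = -3.560
Iteration 2:
  x1: GS value = (-1 - (2)·-3.560) / (4) = 1.530;  x1 ← (1−ω)·2.950 + ω·1.530 = 0.962
  x2: GS value = (-12 - (4)·0.962) / (7) = -2.264;  x2 ← (1−ω)·-3.560 + ω·-2.264 = -1.746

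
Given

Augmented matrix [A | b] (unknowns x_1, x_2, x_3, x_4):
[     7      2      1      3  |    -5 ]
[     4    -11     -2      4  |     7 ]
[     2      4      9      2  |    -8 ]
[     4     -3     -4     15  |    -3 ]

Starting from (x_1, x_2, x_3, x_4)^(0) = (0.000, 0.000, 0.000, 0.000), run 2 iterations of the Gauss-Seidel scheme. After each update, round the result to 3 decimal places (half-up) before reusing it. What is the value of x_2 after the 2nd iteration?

-0.783

Iteration 1:
  x_1 = (-5 - (2)·0.000 - (1)·0.000 - (3)·0.000) / (7) = -0.714
  x_2 = (7 - (4)·-0.714 - (-2)·0.000 - (4)·0.000) / (-11) = -0.896
  x_3 = (-8 - (2)·-0.714 - (4)·-0.896 - (2)·0.000) / (9) = -0.332
  x_4 = (-3 - (4)·-0.714 - (-3)·-0.896 - (-4)·-0.332) / (15) = -0.277
Iteration 2:
  x_1 = (-5 - (2)·-0.896 - (1)·-0.332 - (3)·-0.277) / (7) = -0.292
  x_2 = (7 - (4)·-0.292 - (-2)·-0.332 - (4)·-0.277) / (-11) = -0.783
  x_3 = (-8 - (2)·-0.292 - (4)·-0.783 - (2)·-0.277) / (9) = -0.414
  x_4 = (-3 - (4)·-0.292 - (-3)·-0.783 - (-4)·-0.414) / (15) = -0.389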